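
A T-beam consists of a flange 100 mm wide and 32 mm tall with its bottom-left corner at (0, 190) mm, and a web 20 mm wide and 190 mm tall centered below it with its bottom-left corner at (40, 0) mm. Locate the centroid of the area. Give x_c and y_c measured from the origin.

x_c = 50.00 mm, y_c = 145.74 mm

Part | A | x̄ᵢ | ȳᵢ | A·x̄ᵢ | A·ȳᵢ
web | 3800.00 | 50.00 | 95.00 | 190000.00 | 361000.00
flange | 3200.00 | 50.00 | 206.00 | 160000.00 | 659200.00
Σ | 7000.00 |  |  | 350000.00 | 1020200.00
x_c = 350000.00 / 7000.00 = 50.00 mm
y_c = 1020200.00 / 7000.00 = 145.74 mm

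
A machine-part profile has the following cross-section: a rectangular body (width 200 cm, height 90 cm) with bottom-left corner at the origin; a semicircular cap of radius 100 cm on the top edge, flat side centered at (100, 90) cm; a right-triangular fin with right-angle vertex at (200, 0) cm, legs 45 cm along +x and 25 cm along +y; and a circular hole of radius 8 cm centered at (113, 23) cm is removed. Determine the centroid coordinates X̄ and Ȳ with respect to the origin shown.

Part | A | x̄ᵢ | ȳᵢ | A·x̄ᵢ | A·ȳᵢ
rectangular body | 18000.00 | 100.00 | 45.00 | 1800000.00 | 810000.00
semicircular top | 15707.96 | 100.00 | 132.44 | 1570796.33 | 2080383.36
triangular fin | 562.50 | 215.00 | 8.33 | 120937.50 | 4687.50
hole | -201.06 | 113.00 | 23.00 | -22720.00 | -4624.42
Σ | 34069.40 |  |  | 3469013.83 | 2890446.44
X̄ = 3469013.83 / 34069.40 = 101.82 cm
Ȳ = 2890446.44 / 34069.40 = 84.84 cm

X̄ = 101.82 cm, Ȳ = 84.84 cm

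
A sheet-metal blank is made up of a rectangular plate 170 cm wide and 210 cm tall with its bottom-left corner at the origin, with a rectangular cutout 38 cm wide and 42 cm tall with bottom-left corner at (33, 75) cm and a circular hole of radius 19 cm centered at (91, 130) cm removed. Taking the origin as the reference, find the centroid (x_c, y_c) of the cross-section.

x_c = 86.39 cm, y_c = 104.58 cm

plate: A = 170 × 210 = 35700.00, centroid at (85.00, 105.00).
hole 1: A = −(38 × 42) = -1596.00, centroid at (52.00, 96.00).
hole 2: A = −π·19² = -1134.11, centroid at (91.00, 130.00).
ΣA = 32969.89 cm², ΣAx_c = 2848303.54 cm³, ΣAy_c = 3447849.06 cm³.
x_c = 2848303.54/32969.89 = 86.39 cm; y_c = 3447849.06/32969.89 = 104.58 cm.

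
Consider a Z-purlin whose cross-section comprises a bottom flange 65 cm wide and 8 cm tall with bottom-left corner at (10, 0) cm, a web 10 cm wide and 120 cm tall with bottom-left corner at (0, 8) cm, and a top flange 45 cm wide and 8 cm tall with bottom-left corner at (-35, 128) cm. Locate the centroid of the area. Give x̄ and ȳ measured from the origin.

x̄ = 11.35 cm, ȳ = 63.08 cm

Part | A | x̄ᵢ | ȳᵢ | A·x̄ᵢ | A·ȳᵢ
bottom flange | 520.00 | 42.50 | 4.00 | 22100.00 | 2080.00
web | 1200.00 | 5.00 | 68.00 | 6000.00 | 81600.00
top flange | 360.00 | -12.50 | 132.00 | -4500.00 | 47520.00
Σ | 2080.00 |  |  | 23600.00 | 131200.00
x̄ = 23600.00 / 2080.00 = 11.35 cm
ȳ = 131200.00 / 2080.00 = 63.08 cm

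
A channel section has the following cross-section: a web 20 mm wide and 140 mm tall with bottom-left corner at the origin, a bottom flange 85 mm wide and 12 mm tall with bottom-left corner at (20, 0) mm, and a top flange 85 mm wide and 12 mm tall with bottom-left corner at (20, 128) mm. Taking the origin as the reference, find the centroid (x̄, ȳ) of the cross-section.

x̄ = 32.13 mm, ȳ = 70.00 mm

Part | A | x̄ᵢ | ȳᵢ | A·x̄ᵢ | A·ȳᵢ
web | 2800.00 | 10.00 | 70.00 | 28000.00 | 196000.00
bottom flange | 1020.00 | 62.50 | 6.00 | 63750.00 | 6120.00
top flange | 1020.00 | 62.50 | 134.00 | 63750.00 | 136680.00
Σ | 4840.00 |  |  | 155500.00 | 338800.00
x̄ = 155500.00 / 4840.00 = 32.13 mm
ȳ = 338800.00 / 4840.00 = 70.00 mm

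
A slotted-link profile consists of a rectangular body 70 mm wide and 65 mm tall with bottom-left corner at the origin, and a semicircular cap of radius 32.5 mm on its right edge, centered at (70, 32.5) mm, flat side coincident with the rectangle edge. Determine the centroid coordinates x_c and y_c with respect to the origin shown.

Part | A | x̄ᵢ | ȳᵢ | A·x̄ᵢ | A·ȳᵢ
rectangular body | 4550.00 | 35.00 | 32.50 | 159250.00 | 147875.00
semicircular end | 1659.15 | 83.79 | 32.50 | 139026.17 | 53922.49
Σ | 6209.15 |  |  | 298276.17 | 201797.49
x_c = 298276.17 / 6209.15 = 48.04 mm
y_c = 201797.49 / 6209.15 = 32.50 mm

x_c = 48.04 mm, y_c = 32.50 mm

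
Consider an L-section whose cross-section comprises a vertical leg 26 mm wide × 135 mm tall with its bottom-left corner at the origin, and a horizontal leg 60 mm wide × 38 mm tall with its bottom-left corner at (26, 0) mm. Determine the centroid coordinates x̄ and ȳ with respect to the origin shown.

x̄ = 29.93 mm, ȳ = 48.40 mm

vertical leg: A = 26 × 135 = 3510.00, centroid at (13.00, 67.50).
horizontal leg: A = 60 × 38 = 2280.00, centroid at (56.00, 19.00).
ΣA = 5790.00 mm², ΣAx̄ = 173310.00 mm³, ΣAȳ = 280245.00 mm³.
x̄ = 173310.00/5790.00 = 29.93 mm; ȳ = 280245.00/5790.00 = 48.40 mm.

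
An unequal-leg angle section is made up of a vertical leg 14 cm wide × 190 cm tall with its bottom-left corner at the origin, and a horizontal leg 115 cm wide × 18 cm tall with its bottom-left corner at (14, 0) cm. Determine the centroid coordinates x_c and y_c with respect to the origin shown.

vertical leg: A = 14 × 190 = 2660.00, centroid at (7.00, 95.00).
horizontal leg: A = 115 × 18 = 2070.00, centroid at (71.50, 9.00).
ΣA = 4730.00 cm², ΣAx_c = 166625.00 cm³, ΣAy_c = 271330.00 cm³.
x_c = 166625.00/4730.00 = 35.23 cm; y_c = 271330.00/4730.00 = 57.36 cm.

x_c = 35.23 cm, y_c = 57.36 cm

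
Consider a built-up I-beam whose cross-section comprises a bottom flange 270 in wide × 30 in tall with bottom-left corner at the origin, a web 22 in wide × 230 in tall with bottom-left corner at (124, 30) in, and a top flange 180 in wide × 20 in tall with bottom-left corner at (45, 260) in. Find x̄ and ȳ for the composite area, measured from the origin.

bottom flange: A = 270 × 30 = 8100.00, centroid at (135.00, 15.00).
web: A = 22 × 230 = 5060.00, centroid at (135.00, 145.00).
top flange: A = 180 × 20 = 3600.00, centroid at (135.00, 270.00).
ΣA = 16760.00 in², ΣAx̄ = 2262600.00 in³, ΣAȳ = 1827200.00 in³.
x̄ = 2262600.00/16760.00 = 135.00 in; ȳ = 1827200.00/16760.00 = 109.02 in.

x̄ = 135.00 in, ȳ = 109.02 in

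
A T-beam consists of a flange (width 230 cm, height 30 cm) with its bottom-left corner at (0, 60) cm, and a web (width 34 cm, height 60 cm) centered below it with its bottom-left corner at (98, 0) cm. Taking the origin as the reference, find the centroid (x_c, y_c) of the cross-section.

x_c = 115.00 cm, y_c = 64.73 cm

web: A = 34 × 60 = 2040.00, centroid at (115.00, 30.00).
flange: A = 230 × 30 = 6900.00, centroid at (115.00, 75.00).
ΣA = 8940.00 cm²
ΣAx_c = (2040.00)(115.00) + (6900.00)(115.00) = 1028100.00 cm³
ΣAy_c = (2040.00)(30.00) + (6900.00)(75.00) = 578700.00 cm³
x_c = 1028100.00 / 8940.00 = 115.00 cm
y_c = 578700.00 / 8940.00 = 64.73 cm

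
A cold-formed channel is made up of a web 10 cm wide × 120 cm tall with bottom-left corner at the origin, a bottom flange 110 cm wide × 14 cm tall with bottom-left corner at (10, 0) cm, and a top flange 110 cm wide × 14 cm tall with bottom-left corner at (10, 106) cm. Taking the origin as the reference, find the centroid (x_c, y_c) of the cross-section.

web: A = 10 × 120 = 1200.00, centroid at (5.00, 60.00).
bottom flange: A = 110 × 14 = 1540.00, centroid at (65.00, 7.00).
top flange: A = 110 × 14 = 1540.00, centroid at (65.00, 113.00).
ΣA = 4280.00 cm², ΣAx_c = 206200.00 cm³, ΣAy_c = 256800.00 cm³.
x_c = 206200.00/4280.00 = 48.18 cm; y_c = 256800.00/4280.00 = 60.00 cm.

x_c = 48.18 cm, y_c = 60.00 cm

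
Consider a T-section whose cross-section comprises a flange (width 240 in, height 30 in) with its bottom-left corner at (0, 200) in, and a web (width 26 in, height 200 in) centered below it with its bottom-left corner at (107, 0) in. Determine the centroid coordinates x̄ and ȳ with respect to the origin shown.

x̄ = 120.00 in, ȳ = 166.77 in

web: A = 26 × 200 = 5200.00, centroid at (120.00, 100.00).
flange: A = 240 × 30 = 7200.00, centroid at (120.00, 215.00).
ΣA = 12400.00 in²
ΣAx̄ = (5200.00)(120.00) + (7200.00)(120.00) = 1488000.00 in³
ΣAȳ = (5200.00)(100.00) + (7200.00)(215.00) = 2068000.00 in³
x̄ = 1488000.00 / 12400.00 = 120.00 in
ȳ = 2068000.00 / 12400.00 = 166.77 in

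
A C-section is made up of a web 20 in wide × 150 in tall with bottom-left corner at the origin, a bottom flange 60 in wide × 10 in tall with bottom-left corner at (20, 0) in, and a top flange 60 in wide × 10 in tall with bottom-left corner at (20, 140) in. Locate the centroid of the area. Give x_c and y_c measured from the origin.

x_c = 21.43 in, y_c = 75.00 in

web: A = 20 × 150 = 3000.00, centroid at (10.00, 75.00).
bottom flange: A = 60 × 10 = 600.00, centroid at (50.00, 5.00).
top flange: A = 60 × 10 = 600.00, centroid at (50.00, 145.00).
ΣA = 4200.00 in², ΣAx_c = 90000.00 in³, ΣAy_c = 315000.00 in³.
x_c = 90000.00/4200.00 = 21.43 in; y_c = 315000.00/4200.00 = 75.00 in.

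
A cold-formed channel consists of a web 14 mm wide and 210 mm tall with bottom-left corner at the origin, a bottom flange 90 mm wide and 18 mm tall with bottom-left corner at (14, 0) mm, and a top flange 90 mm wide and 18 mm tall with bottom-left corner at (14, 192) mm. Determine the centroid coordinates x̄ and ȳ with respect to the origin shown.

web: A = 14 × 210 = 2940.00, centroid at (7.00, 105.00).
bottom flange: A = 90 × 18 = 1620.00, centroid at (59.00, 9.00).
top flange: A = 90 × 18 = 1620.00, centroid at (59.00, 201.00).
ΣA = 6180.00 mm²
ΣAx̄ = (2940.00)(7.00) + (1620.00)(59.00) + (1620.00)(59.00) = 211740.00 mm³
ΣAȳ = (2940.00)(105.00) + (1620.00)(9.00) + (1620.00)(201.00) = 648900.00 mm³
x̄ = 211740.00 / 6180.00 = 34.26 mm
ȳ = 648900.00 / 6180.00 = 105.00 mm

x̄ = 34.26 mm, ȳ = 105.00 mm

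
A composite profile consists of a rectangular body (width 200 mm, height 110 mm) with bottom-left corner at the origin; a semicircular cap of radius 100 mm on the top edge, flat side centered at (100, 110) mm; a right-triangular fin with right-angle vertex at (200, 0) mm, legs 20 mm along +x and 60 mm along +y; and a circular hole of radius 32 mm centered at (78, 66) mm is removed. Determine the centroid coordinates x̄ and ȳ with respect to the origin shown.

rectangular body: A = 200 × 110 = 22000.00, centroid at (100.00, 55.00).
semicircular top: A = ½π·100² = 15707.96, centroid at (100.00, 152.44).
triangular fin: A = ½·20·60 = 600.00, centroid at (206.67, 20.00).
hole: A = −π·32² = -3216.99, centroid at (78.00, 66.00).
ΣA = 35090.97 mm²
ΣAx̄ = (22000.00)(100.00) + (15707.96)(100.00) + (600.00)(206.67) + (-3216.99)(78.00) = 3643871.04 mm³
ΣAȳ = (22000.00)(55.00) + (15707.96)(152.44) + (600.00)(20.00) + (-3216.99)(66.00) = 3404221.23 mm³
x̄ = 3643871.04 / 35090.97 = 103.84 mm
ȳ = 3404221.23 / 35090.97 = 97.01 mm

x̄ = 103.84 mm, ȳ = 97.01 mm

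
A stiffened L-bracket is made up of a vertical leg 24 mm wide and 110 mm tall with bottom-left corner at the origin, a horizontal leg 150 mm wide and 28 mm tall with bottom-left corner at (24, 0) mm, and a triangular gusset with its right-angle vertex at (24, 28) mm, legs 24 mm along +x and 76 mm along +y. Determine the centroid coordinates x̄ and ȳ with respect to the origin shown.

vertical leg: A = 24 × 110 = 2640.00, centroid at (12.00, 55.00).
horizontal leg: A = 150 × 28 = 4200.00, centroid at (99.00, 14.00).
gusset: A = ½·24·76 = 912.00, centroid at (32.00, 53.33).
ΣA = 7752.00 mm², ΣAx̄ = 476664.00 mm³, ΣAȳ = 252640.00 mm³.
x̄ = 476664.00/7752.00 = 61.49 mm; ȳ = 252640.00/7752.00 = 32.59 mm.

x̄ = 61.49 mm, ȳ = 32.59 mm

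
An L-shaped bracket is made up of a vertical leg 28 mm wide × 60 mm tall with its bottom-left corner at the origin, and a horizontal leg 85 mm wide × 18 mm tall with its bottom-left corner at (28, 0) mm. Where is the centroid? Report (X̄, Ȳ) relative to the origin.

X̄ = 40.93 mm, Ȳ = 19.99 mm

Part | A | x̄ᵢ | ȳᵢ | A·x̄ᵢ | A·ȳᵢ
vertical leg | 1680.00 | 14.00 | 30.00 | 23520.00 | 50400.00
horizontal leg | 1530.00 | 70.50 | 9.00 | 107865.00 | 13770.00
Σ | 3210.00 |  |  | 131385.00 | 64170.00
X̄ = 131385.00 / 3210.00 = 40.93 mm
Ȳ = 64170.00 / 3210.00 = 19.99 mm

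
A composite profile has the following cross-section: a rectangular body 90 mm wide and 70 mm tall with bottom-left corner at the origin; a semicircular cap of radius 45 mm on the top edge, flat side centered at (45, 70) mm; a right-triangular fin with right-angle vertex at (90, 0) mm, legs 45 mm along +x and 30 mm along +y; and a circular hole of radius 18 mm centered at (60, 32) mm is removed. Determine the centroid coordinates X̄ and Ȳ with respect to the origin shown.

X̄ = 47.76 mm, Ȳ = 52.32 mm

Part | A | x̄ᵢ | ȳᵢ | A·x̄ᵢ | A·ȳᵢ
rectangular body | 6300.00 | 45.00 | 35.00 | 283500.00 | 220500.00
semicircular top | 3180.86 | 45.00 | 89.10 | 143138.82 | 283410.38
triangular fin | 675.00 | 105.00 | 10.00 | 70875.00 | 6750.00
hole | -1017.88 | 60.00 | 32.00 | -61072.56 | -32572.03
Σ | 9137.99 |  |  | 436441.25 | 478088.35
X̄ = 436441.25 / 9137.99 = 47.76 mm
Ȳ = 478088.35 / 9137.99 = 52.32 mm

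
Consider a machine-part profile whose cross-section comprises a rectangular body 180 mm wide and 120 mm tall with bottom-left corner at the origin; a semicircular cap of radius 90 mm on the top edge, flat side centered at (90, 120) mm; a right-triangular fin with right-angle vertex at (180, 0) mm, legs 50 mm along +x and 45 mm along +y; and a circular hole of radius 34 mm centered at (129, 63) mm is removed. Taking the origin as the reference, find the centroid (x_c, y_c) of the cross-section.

x_c = 89.32 mm, y_c = 97.34 mm

rectangular body: A = 180 × 120 = 21600.00, centroid at (90.00, 60.00).
semicircular top: A = ½π·90² = 12723.45, centroid at (90.00, 158.20).
triangular fin: A = ½·50·45 = 1125.00, centroid at (196.67, 15.00).
hole: A = −π·34² = -3631.68, centroid at (129.00, 63.00).
ΣA = 31816.77 mm², ΣAx_c = 2841873.66 mm³, ΣAy_c = 3096893.12 mm³.
x_c = 2841873.66/31816.77 = 89.32 mm; y_c = 3096893.12/31816.77 = 97.34 mm.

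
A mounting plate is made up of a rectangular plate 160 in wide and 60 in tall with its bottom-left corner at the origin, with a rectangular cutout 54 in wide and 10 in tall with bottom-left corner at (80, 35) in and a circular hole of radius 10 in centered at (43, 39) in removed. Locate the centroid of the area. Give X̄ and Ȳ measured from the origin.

plate: A = 160 × 60 = 9600.00, centroid at (80.00, 30.00).
hole 1: A = −(54 × 10) = -540.00, centroid at (107.00, 40.00).
hole 2: A = −π·10² = -314.16, centroid at (43.00, 39.00).
ΣA = 8745.84 in², ΣAX̄ = 696711.15 in³, ΣAȲ = 254147.79 in³.
X̄ = 696711.15/8745.84 = 79.66 in; Ȳ = 254147.79/8745.84 = 29.06 in.

X̄ = 79.66 in, Ȳ = 29.06 in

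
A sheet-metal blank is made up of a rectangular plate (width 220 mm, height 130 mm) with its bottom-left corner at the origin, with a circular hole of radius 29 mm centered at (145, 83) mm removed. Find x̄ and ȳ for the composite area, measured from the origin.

Part | A | x̄ᵢ | ȳᵢ | A·x̄ᵢ | A·ȳᵢ
plate | 28600.00 | 110.00 | 65.00 | 3146000.00 | 1859000.00
hole | -2642.08 | 145.00 | 83.00 | -383101.52 | -219292.59
Σ | 25957.92 |  |  | 2762898.48 | 1639707.41
x̄ = 2762898.48 / 25957.92 = 106.44 mm
ȳ = 1639707.41 / 25957.92 = 63.17 mm

x̄ = 106.44 mm, ȳ = 63.17 mm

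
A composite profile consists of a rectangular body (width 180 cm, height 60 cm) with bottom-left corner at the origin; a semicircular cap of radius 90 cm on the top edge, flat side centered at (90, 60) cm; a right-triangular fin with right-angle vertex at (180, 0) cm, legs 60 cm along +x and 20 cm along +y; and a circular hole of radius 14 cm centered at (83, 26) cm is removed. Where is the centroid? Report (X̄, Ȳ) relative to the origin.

X̄ = 92.99 cm, Ȳ = 66.42 cm

rectangular body: A = 180 × 60 = 10800.00, centroid at (90.00, 30.00).
semicircular top: A = ½π·90² = 12723.45, centroid at (90.00, 98.20).
triangular fin: A = ½·60·20 = 600.00, centroid at (200.00, 6.67).
hole: A = −π·14² = -615.75, centroid at (83.00, 26.00).
ΣA = 23507.70 cm², ΣAX̄ = 2186003.09 cm³, ΣAȲ = 1561397.46 cm³.
X̄ = 2186003.09/23507.70 = 92.99 cm; Ȳ = 1561397.46/23507.70 = 66.42 cm.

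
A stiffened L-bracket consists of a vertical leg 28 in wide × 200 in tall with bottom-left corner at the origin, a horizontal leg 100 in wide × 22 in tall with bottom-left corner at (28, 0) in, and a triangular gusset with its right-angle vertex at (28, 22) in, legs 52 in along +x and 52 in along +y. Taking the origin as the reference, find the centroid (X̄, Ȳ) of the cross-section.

X̄ = 34.01 in, Ȳ = 69.64 in

vertical leg: A = 28 × 200 = 5600.00, centroid at (14.00, 100.00).
horizontal leg: A = 100 × 22 = 2200.00, centroid at (78.00, 11.00).
gusset: A = ½·52·52 = 1352.00, centroid at (45.33, 39.33).
ΣA = 9152.00 in², ΣAX̄ = 311290.67 in³, ΣAȲ = 637378.67 in³.
X̄ = 311290.67/9152.00 = 34.01 in; Ȳ = 637378.67/9152.00 = 69.64 in.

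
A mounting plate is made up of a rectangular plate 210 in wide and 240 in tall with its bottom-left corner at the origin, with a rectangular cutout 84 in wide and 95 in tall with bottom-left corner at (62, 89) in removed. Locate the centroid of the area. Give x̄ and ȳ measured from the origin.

x̄ = 105.19 in, ȳ = 116.90 in

plate: A = 210 × 240 = 50400.00, centroid at (105.00, 120.00).
hole: A = −(84 × 95) = -7980.00, centroid at (104.00, 136.50).
ΣA = 42420.00 in², ΣAx̄ = 4462080.00 in³, ΣAȳ = 4958730.00 in³.
x̄ = 4462080.00/42420.00 = 105.19 in; ȳ = 4958730.00/42420.00 = 116.90 in.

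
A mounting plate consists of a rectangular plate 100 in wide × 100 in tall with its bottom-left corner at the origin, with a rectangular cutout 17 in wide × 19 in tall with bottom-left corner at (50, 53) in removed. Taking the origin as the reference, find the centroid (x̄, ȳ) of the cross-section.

x̄ = 49.72 in, ȳ = 49.58 in

Part | A | x̄ᵢ | ȳᵢ | A·x̄ᵢ | A·ȳᵢ
plate | 10000.00 | 50.00 | 50.00 | 500000.00 | 500000.00
hole | -323.00 | 58.50 | 62.50 | -18895.50 | -20187.50
Σ | 9677.00 |  |  | 481104.50 | 479812.50
x̄ = 481104.50 / 9677.00 = 49.72 in
ȳ = 479812.50 / 9677.00 = 49.58 in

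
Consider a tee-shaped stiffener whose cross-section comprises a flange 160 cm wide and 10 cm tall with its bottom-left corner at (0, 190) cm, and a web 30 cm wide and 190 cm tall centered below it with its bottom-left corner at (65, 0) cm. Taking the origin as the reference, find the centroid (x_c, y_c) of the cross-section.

web: A = 30 × 190 = 5700.00, centroid at (80.00, 95.00).
flange: A = 160 × 10 = 1600.00, centroid at (80.00, 195.00).
ΣA = 7300.00 cm²
ΣAx_c = (5700.00)(80.00) + (1600.00)(80.00) = 584000.00 cm³
ΣAy_c = (5700.00)(95.00) + (1600.00)(195.00) = 853500.00 cm³
x_c = 584000.00 / 7300.00 = 80.00 cm
y_c = 853500.00 / 7300.00 = 116.92 cm

x_c = 80.00 cm, y_c = 116.92 cm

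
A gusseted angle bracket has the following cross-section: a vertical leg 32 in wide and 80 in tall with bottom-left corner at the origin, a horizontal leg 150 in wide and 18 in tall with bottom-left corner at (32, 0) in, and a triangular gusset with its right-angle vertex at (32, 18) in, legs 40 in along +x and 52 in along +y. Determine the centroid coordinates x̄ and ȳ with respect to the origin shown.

x̄ = 59.84 in, ȳ = 25.94 in

vertical leg: A = 32 × 80 = 2560.00, centroid at (16.00, 40.00).
horizontal leg: A = 150 × 18 = 2700.00, centroid at (107.00, 9.00).
gusset: A = ½·40·52 = 1040.00, centroid at (45.33, 35.33).
ΣA = 6300.00 in², ΣAx̄ = 377006.67 in³, ΣAȳ = 163446.67 in³.
x̄ = 377006.67/6300.00 = 59.84 in; ȳ = 163446.67/6300.00 = 25.94 in.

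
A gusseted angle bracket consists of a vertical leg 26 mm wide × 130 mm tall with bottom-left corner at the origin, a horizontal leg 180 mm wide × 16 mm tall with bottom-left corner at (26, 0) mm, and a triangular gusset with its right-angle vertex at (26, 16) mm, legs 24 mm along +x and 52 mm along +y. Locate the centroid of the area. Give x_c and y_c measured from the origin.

Part | A | x̄ᵢ | ȳᵢ | A·x̄ᵢ | A·ȳᵢ
vertical leg | 3380.00 | 13.00 | 65.00 | 43940.00 | 219700.00
horizontal leg | 2880.00 | 116.00 | 8.00 | 334080.00 | 23040.00
gusset | 624.00 | 34.00 | 33.33 | 21216.00 | 20800.00
Σ | 6884.00 |  |  | 399236.00 | 263540.00
x_c = 399236.00 / 6884.00 = 57.99 mm
y_c = 263540.00 / 6884.00 = 38.28 mm

x_c = 57.99 mm, y_c = 38.28 mm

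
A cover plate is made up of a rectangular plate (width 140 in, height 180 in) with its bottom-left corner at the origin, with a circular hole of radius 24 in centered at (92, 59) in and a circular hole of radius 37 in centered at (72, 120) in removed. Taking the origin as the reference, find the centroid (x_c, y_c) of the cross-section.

x_c = 67.46 in, y_c = 86.18 in

plate: A = 140 × 180 = 25200.00, centroid at (70.00, 90.00).
hole 1: A = −π·24² = -1809.56, centroid at (92.00, 59.00).
hole 2: A = −π·37² = -4300.84, centroid at (72.00, 120.00).
ΣA = 19089.60 in², ΣAx_c = 1287860.22 in³, ΣAy_c = 1645135.27 in³.
x_c = 1287860.22/19089.60 = 67.46 in; y_c = 1645135.27/19089.60 = 86.18 in.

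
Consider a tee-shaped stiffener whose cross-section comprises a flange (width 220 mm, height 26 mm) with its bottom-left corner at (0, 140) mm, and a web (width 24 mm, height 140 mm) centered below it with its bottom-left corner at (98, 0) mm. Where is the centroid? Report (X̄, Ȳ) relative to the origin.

X̄ = 110.00 mm, Ȳ = 122.29 mm

web: A = 24 × 140 = 3360.00, centroid at (110.00, 70.00).
flange: A = 220 × 26 = 5720.00, centroid at (110.00, 153.00).
ΣA = 9080.00 mm²
ΣAX̄ = (3360.00)(110.00) + (5720.00)(110.00) = 998800.00 mm³
ΣAȲ = (3360.00)(70.00) + (5720.00)(153.00) = 1110360.00 mm³
X̄ = 998800.00 / 9080.00 = 110.00 mm
Ȳ = 1110360.00 / 9080.00 = 122.29 mm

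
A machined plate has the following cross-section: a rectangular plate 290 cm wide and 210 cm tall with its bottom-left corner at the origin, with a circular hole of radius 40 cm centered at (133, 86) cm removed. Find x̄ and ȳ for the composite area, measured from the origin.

x̄ = 146.08 cm, ȳ = 106.71 cm

Part | A | x̄ᵢ | ȳᵢ | A·x̄ᵢ | A·ȳᵢ
plate | 60900.00 | 145.00 | 105.00 | 8830500.00 | 6394500.00
hole | -5026.55 | 133.00 | 86.00 | -668530.92 | -432283.15
Σ | 55873.45 |  |  | 8161969.08 | 5962216.85
x̄ = 8161969.08 / 55873.45 = 146.08 cm
ȳ = 5962216.85 / 55873.45 = 106.71 cm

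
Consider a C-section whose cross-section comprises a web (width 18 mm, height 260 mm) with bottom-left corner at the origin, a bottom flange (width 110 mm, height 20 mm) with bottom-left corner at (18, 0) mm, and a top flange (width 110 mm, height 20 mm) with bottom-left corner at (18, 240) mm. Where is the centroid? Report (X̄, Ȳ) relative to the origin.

Part | A | x̄ᵢ | ȳᵢ | A·x̄ᵢ | A·ȳᵢ
web | 4680.00 | 9.00 | 130.00 | 42120.00 | 608400.00
bottom flange | 2200.00 | 73.00 | 10.00 | 160600.00 | 22000.00
top flange | 2200.00 | 73.00 | 250.00 | 160600.00 | 550000.00
Σ | 9080.00 |  |  | 363320.00 | 1180400.00
X̄ = 363320.00 / 9080.00 = 40.01 mm
Ȳ = 1180400.00 / 9080.00 = 130.00 mm

X̄ = 40.01 mm, Ȳ = 130.00 mm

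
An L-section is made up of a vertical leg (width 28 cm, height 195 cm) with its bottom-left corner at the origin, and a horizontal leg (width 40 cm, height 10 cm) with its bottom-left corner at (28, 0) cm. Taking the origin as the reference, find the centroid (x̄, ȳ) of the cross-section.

vertical leg: A = 28 × 195 = 5460.00, centroid at (14.00, 97.50).
horizontal leg: A = 40 × 10 = 400.00, centroid at (48.00, 5.00).
ΣA = 5860.00 cm²
ΣAx̄ = (5460.00)(14.00) + (400.00)(48.00) = 95640.00 cm³
ΣAȳ = (5460.00)(97.50) + (400.00)(5.00) = 534350.00 cm³
x̄ = 95640.00 / 5860.00 = 16.32 cm
ȳ = 534350.00 / 5860.00 = 91.19 cm

x̄ = 16.32 cm, ȳ = 91.19 cm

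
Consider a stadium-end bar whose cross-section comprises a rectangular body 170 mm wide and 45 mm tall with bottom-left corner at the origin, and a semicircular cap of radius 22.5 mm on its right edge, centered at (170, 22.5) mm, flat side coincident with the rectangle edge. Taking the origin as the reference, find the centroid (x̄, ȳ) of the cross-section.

x̄ = 93.90 mm, ȳ = 22.50 mm

Part | A | x̄ᵢ | ȳᵢ | A·x̄ᵢ | A·ȳᵢ
rectangular body | 7650.00 | 85.00 | 22.50 | 650250.00 | 172125.00
semicircular end | 795.22 | 179.55 | 22.50 | 142780.41 | 17892.35
Σ | 8445.22 |  |  | 793030.41 | 190017.35
x̄ = 793030.41 / 8445.22 = 93.90 mm
ȳ = 190017.35 / 8445.22 = 22.50 mm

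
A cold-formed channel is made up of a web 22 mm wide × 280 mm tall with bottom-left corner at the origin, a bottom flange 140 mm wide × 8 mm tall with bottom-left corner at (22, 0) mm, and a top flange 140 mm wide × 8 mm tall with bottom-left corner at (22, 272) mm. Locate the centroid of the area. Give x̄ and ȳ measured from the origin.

web: A = 22 × 280 = 6160.00, centroid at (11.00, 140.00).
bottom flange: A = 140 × 8 = 1120.00, centroid at (92.00, 4.00).
top flange: A = 140 × 8 = 1120.00, centroid at (92.00, 276.00).
ΣA = 8400.00 mm², ΣAx̄ = 273840.00 mm³, ΣAȳ = 1176000.00 mm³.
x̄ = 273840.00/8400.00 = 32.60 mm; ȳ = 1176000.00/8400.00 = 140.00 mm.

x̄ = 32.60 mm, ȳ = 140.00 mm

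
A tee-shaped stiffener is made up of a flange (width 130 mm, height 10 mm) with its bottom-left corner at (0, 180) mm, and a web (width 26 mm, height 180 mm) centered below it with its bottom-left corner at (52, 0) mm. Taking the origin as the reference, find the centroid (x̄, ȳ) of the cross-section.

x̄ = 65.00 mm, ȳ = 110.65 mm

web: A = 26 × 180 = 4680.00, centroid at (65.00, 90.00).
flange: A = 130 × 10 = 1300.00, centroid at (65.00, 185.00).
ΣA = 5980.00 mm²
ΣAx̄ = (4680.00)(65.00) + (1300.00)(65.00) = 388700.00 mm³
ΣAȳ = (4680.00)(90.00) + (1300.00)(185.00) = 661700.00 mm³
x̄ = 388700.00 / 5980.00 = 65.00 mm
ȳ = 661700.00 / 5980.00 = 110.65 mm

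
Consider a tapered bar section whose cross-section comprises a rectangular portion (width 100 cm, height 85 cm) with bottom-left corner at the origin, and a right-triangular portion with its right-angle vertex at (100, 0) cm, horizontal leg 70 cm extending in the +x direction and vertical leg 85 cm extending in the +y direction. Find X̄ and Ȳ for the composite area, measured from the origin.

X̄ = 69.01 cm, Ȳ = 38.83 cm

Part | A | x̄ᵢ | ȳᵢ | A·x̄ᵢ | A·ȳᵢ
rectangular portion | 8500.00 | 50.00 | 42.50 | 425000.00 | 361250.00
triangular portion | 2975.00 | 123.33 | 28.33 | 366916.67 | 84291.67
Σ | 11475.00 |  |  | 791916.67 | 445541.67
X̄ = 791916.67 / 11475.00 = 69.01 cm
Ȳ = 445541.67 / 11475.00 = 38.83 cm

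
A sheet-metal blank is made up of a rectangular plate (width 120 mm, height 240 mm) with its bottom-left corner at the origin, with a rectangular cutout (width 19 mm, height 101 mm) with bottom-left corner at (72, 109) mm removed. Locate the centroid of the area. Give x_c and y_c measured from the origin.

plate: A = 120 × 240 = 28800.00, centroid at (60.00, 120.00).
hole: A = −(19 × 101) = -1919.00, centroid at (81.50, 159.50).
ΣA = 26881.00 mm²
ΣAx_c = (28800.00)(60.00) + (-1919.00)(81.50) = 1571601.50 mm³
ΣAy_c = (28800.00)(120.00) + (-1919.00)(159.50) = 3149919.50 mm³
x_c = 1571601.50 / 26881.00 = 58.47 mm
y_c = 3149919.50 / 26881.00 = 117.18 mm

x_c = 58.47 mm, y_c = 117.18 mm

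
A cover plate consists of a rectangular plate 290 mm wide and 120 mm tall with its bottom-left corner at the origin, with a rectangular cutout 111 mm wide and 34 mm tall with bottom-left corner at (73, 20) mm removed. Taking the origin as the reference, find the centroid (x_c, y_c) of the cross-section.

x_c = 147.01 mm, y_c = 62.80 mm

plate: A = 290 × 120 = 34800.00, centroid at (145.00, 60.00).
hole: A = −(111 × 34) = -3774.00, centroid at (128.50, 37.00).
ΣA = 31026.00 mm²
ΣAx_c = (34800.00)(145.00) + (-3774.00)(128.50) = 4561041.00 mm³
ΣAy_c = (34800.00)(60.00) + (-3774.00)(37.00) = 1948362.00 mm³
x_c = 4561041.00 / 31026.00 = 147.01 mm
y_c = 1948362.00 / 31026.00 = 62.80 mm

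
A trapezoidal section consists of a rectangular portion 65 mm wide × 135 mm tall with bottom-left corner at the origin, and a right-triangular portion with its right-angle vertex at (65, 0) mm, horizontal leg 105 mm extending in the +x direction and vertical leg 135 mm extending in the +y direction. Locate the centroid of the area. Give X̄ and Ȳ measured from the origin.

X̄ = 62.66 mm, Ȳ = 57.45 mm

Part | A | x̄ᵢ | ȳᵢ | A·x̄ᵢ | A·ȳᵢ
rectangular portion | 8775.00 | 32.50 | 67.50 | 285187.50 | 592312.50
triangular portion | 7087.50 | 100.00 | 45.00 | 708750.00 | 318937.50
Σ | 15862.50 |  |  | 993937.50 | 911250.00
X̄ = 993937.50 / 15862.50 = 62.66 mm
Ȳ = 911250.00 / 15862.50 = 57.45 mm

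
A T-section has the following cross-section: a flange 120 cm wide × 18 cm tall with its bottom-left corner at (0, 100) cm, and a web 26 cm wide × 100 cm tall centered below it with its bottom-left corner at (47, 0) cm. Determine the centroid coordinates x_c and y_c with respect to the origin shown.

web: A = 26 × 100 = 2600.00, centroid at (60.00, 50.00).
flange: A = 120 × 18 = 2160.00, centroid at (60.00, 109.00).
ΣA = 4760.00 cm²
ΣAx_c = (2600.00)(60.00) + (2160.00)(60.00) = 285600.00 cm³
ΣAy_c = (2600.00)(50.00) + (2160.00)(109.00) = 365440.00 cm³
x_c = 285600.00 / 4760.00 = 60.00 cm
y_c = 365440.00 / 4760.00 = 76.77 cm

x_c = 60.00 cm, y_c = 76.77 cm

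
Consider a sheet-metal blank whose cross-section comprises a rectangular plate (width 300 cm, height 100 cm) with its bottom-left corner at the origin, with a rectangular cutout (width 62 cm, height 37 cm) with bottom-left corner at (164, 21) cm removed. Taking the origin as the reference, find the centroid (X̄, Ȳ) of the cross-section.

plate: A = 300 × 100 = 30000.00, centroid at (150.00, 50.00).
hole: A = −(62 × 37) = -2294.00, centroid at (195.00, 39.50).
ΣA = 27706.00 cm², ΣAX̄ = 4052670.00 cm³, ΣAȲ = 1409387.00 cm³.
X̄ = 4052670.00/27706.00 = 146.27 cm; Ȳ = 1409387.00/27706.00 = 50.87 cm.

X̄ = 146.27 cm, Ȳ = 50.87 cm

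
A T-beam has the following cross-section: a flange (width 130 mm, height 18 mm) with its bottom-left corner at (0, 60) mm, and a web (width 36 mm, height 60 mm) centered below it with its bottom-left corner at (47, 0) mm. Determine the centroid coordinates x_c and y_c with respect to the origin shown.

x_c = 65.00 mm, y_c = 50.28 mm

web: A = 36 × 60 = 2160.00, centroid at (65.00, 30.00).
flange: A = 130 × 18 = 2340.00, centroid at (65.00, 69.00).
ΣA = 4500.00 mm², ΣAx_c = 292500.00 mm³, ΣAy_c = 226260.00 mm³.
x_c = 292500.00/4500.00 = 65.00 mm; y_c = 226260.00/4500.00 = 50.28 mm.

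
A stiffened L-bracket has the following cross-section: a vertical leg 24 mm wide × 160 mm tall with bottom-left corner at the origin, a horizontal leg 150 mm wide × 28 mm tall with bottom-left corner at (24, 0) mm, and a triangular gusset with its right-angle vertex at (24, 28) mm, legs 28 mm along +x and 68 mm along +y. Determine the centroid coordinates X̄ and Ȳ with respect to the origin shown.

vertical leg: A = 24 × 160 = 3840.00, centroid at (12.00, 80.00).
horizontal leg: A = 150 × 28 = 4200.00, centroid at (99.00, 14.00).
gusset: A = ½·28·68 = 952.00, centroid at (33.33, 50.67).
ΣA = 8992.00 mm²
ΣAX̄ = (3840.00)(12.00) + (4200.00)(99.00) + (952.00)(33.33) = 493613.33 mm³
ΣAȲ = (3840.00)(80.00) + (4200.00)(14.00) + (952.00)(50.67) = 414234.67 mm³
X̄ = 493613.33 / 8992.00 = 54.89 mm
Ȳ = 414234.67 / 8992.00 = 46.07 mm

X̄ = 54.89 mm, Ȳ = 46.07 mm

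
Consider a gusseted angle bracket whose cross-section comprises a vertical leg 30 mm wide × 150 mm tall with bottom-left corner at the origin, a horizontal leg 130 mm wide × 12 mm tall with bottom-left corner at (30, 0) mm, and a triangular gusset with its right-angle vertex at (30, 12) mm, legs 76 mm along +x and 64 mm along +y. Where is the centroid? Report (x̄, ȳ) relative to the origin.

x̄ = 41.25 mm, ȳ = 50.39 mm

vertical leg: A = 30 × 150 = 4500.00, centroid at (15.00, 75.00).
horizontal leg: A = 130 × 12 = 1560.00, centroid at (95.00, 6.00).
gusset: A = ½·76·64 = 2432.00, centroid at (55.33, 33.33).
ΣA = 8492.00 mm², ΣAx̄ = 350270.67 mm³, ΣAȳ = 427926.67 mm³.
x̄ = 350270.67/8492.00 = 41.25 mm; ȳ = 427926.67/8492.00 = 50.39 mm.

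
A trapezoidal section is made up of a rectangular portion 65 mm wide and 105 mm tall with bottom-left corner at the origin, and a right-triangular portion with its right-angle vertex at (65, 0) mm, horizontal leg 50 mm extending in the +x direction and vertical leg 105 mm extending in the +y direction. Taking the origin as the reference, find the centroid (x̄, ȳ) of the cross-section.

rectangular portion: A = 65 × 105 = 6825.00, centroid at (32.50, 52.50).
triangular portion: A = ½·50·105 = 2625.00, centroid at (81.67, 35.00).
ΣA = 9450.00 mm²
ΣAx̄ = (6825.00)(32.50) + (2625.00)(81.67) = 436187.50 mm³
ΣAȳ = (6825.00)(52.50) + (2625.00)(35.00) = 450187.50 mm³
x̄ = 436187.50 / 9450.00 = 46.16 mm
ȳ = 450187.50 / 9450.00 = 47.64 mm

x̄ = 46.16 mm, ȳ = 47.64 mm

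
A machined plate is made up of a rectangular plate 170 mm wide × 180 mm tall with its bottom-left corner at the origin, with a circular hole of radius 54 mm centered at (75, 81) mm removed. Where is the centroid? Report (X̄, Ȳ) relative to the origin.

X̄ = 89.27 mm, Ȳ = 93.85 mm

plate: A = 170 × 180 = 30600.00, centroid at (85.00, 90.00).
hole: A = −π·54² = -9160.88, centroid at (75.00, 81.00).
ΣA = 21439.12 mm², ΣAX̄ = 1913933.69 mm³, ΣAȲ = 2011968.38 mm³.
X̄ = 1913933.69/21439.12 = 89.27 mm; Ȳ = 2011968.38/21439.12 = 93.85 mm.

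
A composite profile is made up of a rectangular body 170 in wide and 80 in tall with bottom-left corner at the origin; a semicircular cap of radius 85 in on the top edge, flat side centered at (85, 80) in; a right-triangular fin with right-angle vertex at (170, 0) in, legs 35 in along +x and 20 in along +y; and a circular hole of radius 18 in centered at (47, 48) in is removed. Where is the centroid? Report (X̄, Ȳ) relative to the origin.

rectangular body: A = 170 × 80 = 13600.00, centroid at (85.00, 40.00).
semicircular top: A = ½π·85² = 11349.00, centroid at (85.00, 116.08).
triangular fin: A = ½·35·20 = 350.00, centroid at (181.67, 6.67).
hole: A = −π·18² = -1017.88, centroid at (47.00, 48.00).
ΣA = 24281.13 in²
ΣAX̄ = (13600.00)(85.00) + (11349.00)(85.00) + (350.00)(181.67) + (-1017.88)(47.00) = 2136408.45 in³
ΣAȲ = (13600.00)(40.00) + (11349.00)(116.08) + (350.00)(6.67) + (-1017.88)(48.00) = 1814812.23 in³
X̄ = 2136408.45 / 24281.13 = 87.99 in
Ȳ = 1814812.23 / 24281.13 = 74.74 in

X̄ = 87.99 in, Ȳ = 74.74 in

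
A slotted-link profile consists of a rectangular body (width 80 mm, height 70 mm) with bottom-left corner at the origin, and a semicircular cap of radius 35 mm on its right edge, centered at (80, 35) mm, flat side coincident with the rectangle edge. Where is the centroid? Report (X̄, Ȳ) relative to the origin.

X̄ = 54.03 mm, Ȳ = 35.00 mm

rectangular body: A = 80 × 70 = 5600.00, centroid at (40.00, 35.00).
semicircular end: A = ½π·35² = 1924.23, centroid at (94.85, 35.00).
ΣA = 7524.23 mm²
ΣAX̄ = (5600.00)(40.00) + (1924.23)(94.85) = 406521.37 mm³
ΣAȲ = (5600.00)(35.00) + (1924.23)(35.00) = 263347.89 mm³
X̄ = 406521.37 / 7524.23 = 54.03 mm
Ȳ = 263347.89 / 7524.23 = 35.00 mm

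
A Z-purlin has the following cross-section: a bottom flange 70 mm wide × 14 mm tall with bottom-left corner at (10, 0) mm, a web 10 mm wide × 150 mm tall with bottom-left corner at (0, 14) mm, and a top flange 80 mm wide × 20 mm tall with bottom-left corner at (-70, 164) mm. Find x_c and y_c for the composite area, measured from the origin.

bottom flange: A = 70 × 14 = 980.00, centroid at (45.00, 7.00).
web: A = 10 × 150 = 1500.00, centroid at (5.00, 89.00).
top flange: A = 80 × 20 = 1600.00, centroid at (-30.00, 174.00).
ΣA = 4080.00 mm², ΣAx_c = 3600.00 mm³, ΣAy_c = 418760.00 mm³.
x_c = 3600.00/4080.00 = 0.88 mm; y_c = 418760.00/4080.00 = 102.64 mm.

x_c = 0.88 mm, y_c = 102.64 mm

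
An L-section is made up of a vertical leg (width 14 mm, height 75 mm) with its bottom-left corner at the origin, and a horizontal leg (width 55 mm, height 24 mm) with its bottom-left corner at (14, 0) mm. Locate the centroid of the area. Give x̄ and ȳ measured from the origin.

Part | A | x̄ᵢ | ȳᵢ | A·x̄ᵢ | A·ȳᵢ
vertical leg | 1050.00 | 7.00 | 37.50 | 7350.00 | 39375.00
horizontal leg | 1320.00 | 41.50 | 12.00 | 54780.00 | 15840.00
Σ | 2370.00 |  |  | 62130.00 | 55215.00
x̄ = 62130.00 / 2370.00 = 26.22 mm
ȳ = 55215.00 / 2370.00 = 23.30 mm

x̄ = 26.22 mm, ȳ = 23.30 mm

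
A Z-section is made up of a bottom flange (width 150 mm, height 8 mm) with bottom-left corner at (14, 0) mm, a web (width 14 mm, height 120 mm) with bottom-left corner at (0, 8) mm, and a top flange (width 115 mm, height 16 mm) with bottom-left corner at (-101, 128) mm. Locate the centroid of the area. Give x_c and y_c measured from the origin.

bottom flange: A = 150 × 8 = 1200.00, centroid at (89.00, 4.00).
web: A = 14 × 120 = 1680.00, centroid at (7.00, 68.00).
top flange: A = 115 × 16 = 1840.00, centroid at (-43.50, 136.00).
ΣA = 4720.00 mm², ΣAx_c = 38520.00 mm³, ΣAy_c = 369280.00 mm³.
x_c = 38520.00/4720.00 = 8.16 mm; y_c = 369280.00/4720.00 = 78.24 mm.

x_c = 8.16 mm, y_c = 78.24 mm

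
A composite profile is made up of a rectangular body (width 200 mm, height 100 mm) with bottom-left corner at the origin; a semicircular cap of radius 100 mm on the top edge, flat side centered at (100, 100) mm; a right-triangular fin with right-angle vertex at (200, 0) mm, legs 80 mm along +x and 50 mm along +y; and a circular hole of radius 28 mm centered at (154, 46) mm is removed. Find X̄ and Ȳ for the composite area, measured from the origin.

X̄ = 103.41 mm, Ȳ = 89.59 mm

rectangular body: A = 200 × 100 = 20000.00, centroid at (100.00, 50.00).
semicircular top: A = ½π·100² = 15707.96, centroid at (100.00, 142.44).
triangular fin: A = ½·80·50 = 2000.00, centroid at (226.67, 16.67).
hole: A = −π·28² = -2463.01, centroid at (154.00, 46.00).
ΣA = 35244.95 mm², ΣAX̄ = 3644826.33 mm³, ΣAȲ = 3157497.93 mm³.
X̄ = 3644826.33/35244.95 = 103.41 mm; Ȳ = 3157497.93/35244.95 = 89.59 mm.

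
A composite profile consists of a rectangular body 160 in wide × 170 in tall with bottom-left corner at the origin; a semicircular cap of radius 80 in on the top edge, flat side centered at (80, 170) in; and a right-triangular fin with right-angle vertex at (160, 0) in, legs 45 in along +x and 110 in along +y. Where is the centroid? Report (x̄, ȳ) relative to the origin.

Part | A | x̄ᵢ | ȳᵢ | A·x̄ᵢ | A·ȳᵢ
rectangular body | 27200.00 | 80.00 | 85.00 | 2176000.00 | 2312000.00
semicircular top | 10053.10 | 80.00 | 203.95 | 804247.72 | 2050359.74
triangular fin | 2475.00 | 175.00 | 36.67 | 433125.00 | 90750.00
Σ | 39728.10 |  |  | 3413372.72 | 4453109.74
x̄ = 3413372.72 / 39728.10 = 85.92 in
ȳ = 4453109.74 / 39728.10 = 112.09 in

x̄ = 85.92 in, ȳ = 112.09 in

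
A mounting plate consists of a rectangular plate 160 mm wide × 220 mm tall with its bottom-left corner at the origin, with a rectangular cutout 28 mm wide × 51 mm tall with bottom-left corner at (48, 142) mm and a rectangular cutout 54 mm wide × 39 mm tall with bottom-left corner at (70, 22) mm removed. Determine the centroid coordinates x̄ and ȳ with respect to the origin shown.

Part | A | x̄ᵢ | ȳᵢ | A·x̄ᵢ | A·ȳᵢ
plate | 35200.00 | 80.00 | 110.00 | 2816000.00 | 3872000.00
hole 1 | -1428.00 | 62.00 | 167.50 | -88536.00 | -239190.00
hole 2 | -2106.00 | 97.00 | 41.50 | -204282.00 | -87399.00
Σ | 31666.00 |  |  | 2523182.00 | 3545411.00
x̄ = 2523182.00 / 31666.00 = 79.68 mm
ȳ = 3545411.00 / 31666.00 = 111.96 mm

x̄ = 79.68 mm, ȳ = 111.96 mm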